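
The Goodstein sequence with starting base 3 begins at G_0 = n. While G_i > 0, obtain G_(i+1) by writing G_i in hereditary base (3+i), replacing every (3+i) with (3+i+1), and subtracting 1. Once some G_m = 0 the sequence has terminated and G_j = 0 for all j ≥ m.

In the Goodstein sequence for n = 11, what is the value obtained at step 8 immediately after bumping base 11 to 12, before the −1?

60

(0) 11|_3 = 3^2 + 2 ↦ 4^2 + 2|_4 = 18 ⇒ 17
(1) 17|_4 = 4^2 + 1 ↦ 5^2 + 1|_5 = 26 ⇒ 25
(2) 25|_5 = 5^2 ↦ 6^2|_6 = 36 ⇒ 35
(3) 35|_6 = 5·6 + 5 ↦ 5·7 + 5|_7 = 40 ⇒ 39
(4) 39|_7 = 5·7 + 4 ↦ 5·8 + 4|_8 = 44 ⇒ 43
(5) 43|_8 = 5·8 + 3 ↦ 5·9 + 3|_9 = 48 ⇒ 47
(6) 47|_9 = 5·9 + 2 ↦ 5·10 + 2|_10 = 52 ⇒ 51
(7) 51|_10 = 5·10 + 1 ↦ 5·11 + 1|_11 = 56 ⇒ 55
(8) 55|_11 = 5·11 ↦ 5·12|_12 = 60 ⇒ 59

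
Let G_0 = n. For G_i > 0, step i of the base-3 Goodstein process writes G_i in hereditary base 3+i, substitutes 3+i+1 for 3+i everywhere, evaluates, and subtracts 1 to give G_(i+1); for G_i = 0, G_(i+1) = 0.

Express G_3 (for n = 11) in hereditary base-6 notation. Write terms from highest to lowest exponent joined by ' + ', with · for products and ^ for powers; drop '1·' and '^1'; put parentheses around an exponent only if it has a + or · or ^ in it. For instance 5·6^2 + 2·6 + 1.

5·6 + 5

[0] 11 ≡ 3^2 + 2 (base 3). Lift 4: 18. −1: 17.
[1] 17 ≡ 4^2 + 1 (base 4). Lift 5: 26. −1: 25.
[2] 25 ≡ 5^2 (base 5). Lift 6: 36. −1: 35.
[3] 35 ≡ 5·6 + 5 (base 6). Lift 7: 40. −1: 39.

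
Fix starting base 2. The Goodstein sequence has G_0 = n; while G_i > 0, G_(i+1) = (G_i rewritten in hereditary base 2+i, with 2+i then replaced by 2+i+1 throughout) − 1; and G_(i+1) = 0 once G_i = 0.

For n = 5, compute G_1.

[0] 5 ≡ 2^2 + 1 (base 2). Lift 3: 28. −1: 27.
[1] 27 ≡ 3^3 (base 3). Lift 4: 256. −1: 255.

27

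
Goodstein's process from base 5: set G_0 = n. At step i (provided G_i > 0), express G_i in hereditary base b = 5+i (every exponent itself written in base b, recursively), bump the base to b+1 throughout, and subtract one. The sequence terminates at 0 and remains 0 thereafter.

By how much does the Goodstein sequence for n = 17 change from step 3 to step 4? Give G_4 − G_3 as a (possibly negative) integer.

1

base 5: 17 = 3·5 + 2; at 6: 3·6 + 2 = 20; next = 19
base 6: 19 = 3·6 + 1; at 7: 3·7 + 1 = 22; next = 21
base 7: 21 = 3·7; at 8: 3·8 = 24; next = 23
base 8: 23 = 2·8 + 7; at 9: 2·9 + 7 = 25; next = 24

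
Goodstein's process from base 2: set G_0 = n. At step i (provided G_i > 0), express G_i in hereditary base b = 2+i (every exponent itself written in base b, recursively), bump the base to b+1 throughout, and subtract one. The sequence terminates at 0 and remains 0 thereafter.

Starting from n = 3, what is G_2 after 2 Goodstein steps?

3

[0] 3 ≡ 2 + 1 (base 2). Lift 3: 4. −1: 3.
[1] 3 ≡ 3 (base 3). Lift 4: 4. −1: 3.
[2] 3 ≡ 3 (base 4). Lift 5: 3. −1: 2.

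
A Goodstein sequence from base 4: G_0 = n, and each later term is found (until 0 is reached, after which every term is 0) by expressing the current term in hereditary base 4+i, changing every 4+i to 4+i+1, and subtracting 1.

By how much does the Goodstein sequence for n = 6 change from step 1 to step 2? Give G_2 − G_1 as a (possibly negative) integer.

G_0 = 6. HB_4(6) = 4 + 2. Bump = 7. G_1 = 6.
G_1 = 6. HB_5(6) = 5 + 1. Bump = 7. G_2 = 6.

0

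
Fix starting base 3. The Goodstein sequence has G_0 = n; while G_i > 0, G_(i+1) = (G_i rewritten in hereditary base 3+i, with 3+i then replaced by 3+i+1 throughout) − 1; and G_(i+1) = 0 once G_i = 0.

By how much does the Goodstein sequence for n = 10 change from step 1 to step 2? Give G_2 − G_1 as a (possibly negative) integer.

G_0 = 10. HB_3(10) = 3^2 + 1. Bump = 17. G_1 = 16.
G_1 = 16. HB_4(16) = 4^2. Bump = 25. G_2 = 24.

8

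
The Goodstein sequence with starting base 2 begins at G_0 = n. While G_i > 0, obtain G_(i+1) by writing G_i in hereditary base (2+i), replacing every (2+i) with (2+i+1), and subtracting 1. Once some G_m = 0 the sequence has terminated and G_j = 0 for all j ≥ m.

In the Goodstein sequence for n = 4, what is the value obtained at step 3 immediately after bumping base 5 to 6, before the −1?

84

(0) 4|_2 = 2^2 ↦ 3^3|_3 = 27 ⇒ 26
(1) 26|_3 = 2·3^2 + 2·3 + 2 ↦ 2·4^2 + 2·4 + 2|_4 = 42 ⇒ 41
(2) 41|_4 = 2·4^2 + 2·4 + 1 ↦ 2·5^2 + 2·5 + 1|_5 = 61 ⇒ 60
(3) 60|_5 = 2·5^2 + 2·5 ↦ 2·6^2 + 2·6|_6 = 84 ⇒ 83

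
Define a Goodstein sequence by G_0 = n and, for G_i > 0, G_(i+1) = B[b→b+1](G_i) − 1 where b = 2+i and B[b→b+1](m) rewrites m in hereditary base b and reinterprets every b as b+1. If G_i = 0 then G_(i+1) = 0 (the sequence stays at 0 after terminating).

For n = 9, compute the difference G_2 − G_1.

942

G_0 = 9. HB_2(9) = 2^(2 + 1) + 1. Bump = 82. G_1 = 81.
G_1 = 81. HB_3(81) = 3^(3 + 1). Bump = 1024. G_2 = 1023.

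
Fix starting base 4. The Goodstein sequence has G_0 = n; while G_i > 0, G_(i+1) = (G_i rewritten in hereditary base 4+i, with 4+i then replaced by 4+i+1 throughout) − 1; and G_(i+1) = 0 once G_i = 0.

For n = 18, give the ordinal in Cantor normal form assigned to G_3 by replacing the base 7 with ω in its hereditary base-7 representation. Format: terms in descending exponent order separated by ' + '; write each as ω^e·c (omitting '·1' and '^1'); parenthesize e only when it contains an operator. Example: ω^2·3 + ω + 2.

ω·6 + 6

step 0: 18 = 4^2 + 2; sub 5 for 4: 5^2 + 2; = 27; G_1 = 27−1 = 26
step 1: 26 = 5^2 + 1; sub 6 for 5: 6^2 + 1; = 37; G_2 = 37−1 = 36
step 2: 36 = 6^2; sub 7 for 6: 7^2; = 49; G_3 = 49−1 = 48
step 3: 48 = 6·7 + 6; sub 8 for 7: 6·8 + 6; = 54; G_4 = 54−1 = 53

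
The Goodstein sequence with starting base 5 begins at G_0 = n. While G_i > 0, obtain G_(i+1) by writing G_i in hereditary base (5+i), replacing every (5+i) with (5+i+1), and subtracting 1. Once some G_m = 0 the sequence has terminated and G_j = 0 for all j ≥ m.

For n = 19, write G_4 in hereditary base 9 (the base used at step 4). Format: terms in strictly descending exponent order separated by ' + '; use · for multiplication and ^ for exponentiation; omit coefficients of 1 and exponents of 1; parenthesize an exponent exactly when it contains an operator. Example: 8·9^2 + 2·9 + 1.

3·9

[0] 19 ≡ 3·5 + 4 (base 5). Lift 6: 22. −1: 21.
[1] 21 ≡ 3·6 + 3 (base 6). Lift 7: 24. −1: 23.
[2] 23 ≡ 3·7 + 2 (base 7). Lift 8: 26. −1: 25.
[3] 25 ≡ 3·8 + 1 (base 8). Lift 9: 28. −1: 27.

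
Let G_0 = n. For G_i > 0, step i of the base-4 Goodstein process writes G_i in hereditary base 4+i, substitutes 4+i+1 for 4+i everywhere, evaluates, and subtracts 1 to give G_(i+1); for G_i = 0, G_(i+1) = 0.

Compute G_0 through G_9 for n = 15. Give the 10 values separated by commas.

G_0=15  [base 4] 3·4 + 3  →[4↦5]→  3·5 + 3 = 18  −1 ⇒ G_1=17
G_1=17  [base 5] 3·5 + 2  →[5↦6]→  3·6 + 2 = 20  −1 ⇒ G_2=19
G_2=19  [base 6] 3·6 + 1  →[6↦7]→  3·7 + 1 = 22  −1 ⇒ G_3=21
G_3=21  [base 7] 3·7  →[7↦8]→  3·8 = 24  −1 ⇒ G_4=23
G_4=23  [base 8] 2·8 + 7  →[8↦9]→  2·9 + 7 = 25  −1 ⇒ G_5=24
G_5=24  [base 9] 2·9 + 6  →[9↦10]→  2·10 + 6 = 26  −1 ⇒ G_6=25
G_6=25  [base 10] 2·10 + 5  →[10↦11]→  2·11 + 5 = 27  −1 ⇒ G_7=26
G_7=26  [base 11] 2·11 + 4  →[11↦12]→  2·12 + 4 = 28  −1 ⇒ G_8=27
G_8=27  [base 12] 2·12 + 3  →[12↦13]→  2·13 + 3 = 29  −1 ⇒ G_9=28

15, 17, 19, 21, 23, 24, 25, 26, 27, 28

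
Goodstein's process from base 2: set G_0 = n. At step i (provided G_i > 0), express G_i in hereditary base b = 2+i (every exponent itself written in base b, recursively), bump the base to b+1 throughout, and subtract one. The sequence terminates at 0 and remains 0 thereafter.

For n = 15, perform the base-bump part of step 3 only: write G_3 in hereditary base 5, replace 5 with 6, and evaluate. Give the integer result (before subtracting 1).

326594

G_0 = 15. HB_2(15) = 2^(2 + 1) + 2^2 + 2 + 1. Bump = 112. G_1 = 111.
G_1 = 111. HB_3(111) = 3^(3 + 1) + 3^3 + 3. Bump = 1284. G_2 = 1283.
G_2 = 1283. HB_4(1283) = 4^(4 + 1) + 4^4 + 3. Bump = 18753. G_3 = 18752.
G_3 = 18752. HB_5(18752) = 5^(5 + 1) + 5^5 + 2. Bump = 326594. G_4 = 326593.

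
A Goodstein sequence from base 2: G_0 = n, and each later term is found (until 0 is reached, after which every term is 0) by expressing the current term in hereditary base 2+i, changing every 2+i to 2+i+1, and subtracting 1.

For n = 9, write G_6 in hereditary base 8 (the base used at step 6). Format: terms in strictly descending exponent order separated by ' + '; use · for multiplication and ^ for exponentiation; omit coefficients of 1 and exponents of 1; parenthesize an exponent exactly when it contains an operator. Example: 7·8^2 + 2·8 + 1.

3·8^8 + 3·8^3 + 3·8^2 + 2·8 + 7

[0] 9 ≡ 2^(2 + 1) + 1 (base 2). Lift 3: 82. −1: 81.
[1] 81 ≡ 3^(3 + 1) (base 3). Lift 4: 1024. −1: 1023.
[2] 1023 ≡ 3·4^4 + 3·4^3 + 3·4^2 + 3·4 + 3 (base 4). Lift 5: 9843. −1: 9842.
[3] 9842 ≡ 3·5^5 + 3·5^3 + 3·5^2 + 3·5 + 2 (base 5). Lift 6: 140744. −1: 140743.
[4] 140743 ≡ 3·6^6 + 3·6^3 + 3·6^2 + 3·6 + 1 (base 6). Lift 7: 2471827. −1: 2471826.
[5] 2471826 ≡ 3·7^7 + 3·7^3 + 3·7^2 + 3·7 (base 7). Lift 8: 50333400. −1: 50333399.
[6] 50333399 ≡ 3·8^8 + 3·8^3 + 3·8^2 + 2·8 + 7 (base 8). Lift 9: 1162263922. −1: 1162263921.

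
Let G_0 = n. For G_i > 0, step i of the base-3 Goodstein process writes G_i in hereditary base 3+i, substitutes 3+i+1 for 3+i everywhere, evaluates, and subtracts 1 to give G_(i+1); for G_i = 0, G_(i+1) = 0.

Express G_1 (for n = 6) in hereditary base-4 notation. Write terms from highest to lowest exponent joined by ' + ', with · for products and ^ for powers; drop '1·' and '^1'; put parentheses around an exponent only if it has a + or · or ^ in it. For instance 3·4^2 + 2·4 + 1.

(0) 6|_3 = 2·3 ↦ 2·4|_4 = 8 ⇒ 7
(1) 7|_4 = 4 + 3 ↦ 5 + 3|_5 = 8 ⇒ 7

4 + 3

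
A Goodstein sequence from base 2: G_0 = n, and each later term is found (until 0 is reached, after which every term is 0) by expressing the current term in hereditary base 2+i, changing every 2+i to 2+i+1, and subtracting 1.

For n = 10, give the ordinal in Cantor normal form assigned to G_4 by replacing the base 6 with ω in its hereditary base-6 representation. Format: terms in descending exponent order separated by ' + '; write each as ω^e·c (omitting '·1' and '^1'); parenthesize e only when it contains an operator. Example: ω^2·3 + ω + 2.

ω^ω·5 + ω^5·5 + ω^4·5 + ω^3·5 + ω^2·5 + ω·5 + 5

base 2: 10 = 2^(2 + 1) + 2; at 3: 3^(3 + 1) + 3 = 84; next = 83
base 3: 83 = 3^(3 + 1) + 2; at 4: 4^(4 + 1) + 2 = 1026; next = 1025
base 4: 1025 = 4^(4 + 1) + 1; at 5: 5^(5 + 1) + 1 = 15626; next = 15625
base 5: 15625 = 5^(5 + 1); at 6: 6^(6 + 1) = 279936; next = 279935
base 6: 279935 = 5·6^6 + 5·6^5 + 5·6^4 + 5·6^3 + 5·6^2 + 5·6 + 5; at 7: 5·7^7 + 5·7^5 + 5·7^4 + 5·7^3 + 5·7^2 + 5·7 + 5 = 4215755; next = 4215754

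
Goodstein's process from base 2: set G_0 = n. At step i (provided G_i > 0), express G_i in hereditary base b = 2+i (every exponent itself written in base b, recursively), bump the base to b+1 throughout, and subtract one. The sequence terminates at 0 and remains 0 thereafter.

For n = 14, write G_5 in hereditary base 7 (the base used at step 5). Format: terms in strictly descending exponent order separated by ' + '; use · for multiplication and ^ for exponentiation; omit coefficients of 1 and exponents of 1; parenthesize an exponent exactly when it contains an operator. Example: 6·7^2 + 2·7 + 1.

step 0: 14 = 2^(2 + 1) + 2^2 + 2; sub 3 for 2: 3^(3 + 1) + 3^3 + 3; = 111; G_1 = 111−1 = 110
step 1: 110 = 3^(3 + 1) + 3^3 + 2; sub 4 for 3: 4^(4 + 1) + 4^4 + 2; = 1282; G_2 = 1282−1 = 1281
step 2: 1281 = 4^(4 + 1) + 4^4 + 1; sub 5 for 4: 5^(5 + 1) + 5^5 + 1; = 18751; G_3 = 18751−1 = 18750
step 3: 18750 = 5^(5 + 1) + 5^5; sub 6 for 5: 6^(6 + 1) + 6^6; = 326592; G_4 = 326592−1 = 326591
step 4: 326591 = 6^(6 + 1) + 5·6^5 + 5·6^4 + 5·6^3 + 5·6^2 + 5·6 + 5; sub 7 for 6: 7^(7 + 1) + 5·7^5 + 5·7^4 + 5·7^3 + 5·7^2 + 5·7 + 5; = 5862841; G_5 = 5862841−1 = 5862840
step 5: 5862840 = 7^(7 + 1) + 5·7^5 + 5·7^4 + 5·7^3 + 5·7^2 + 5·7 + 4; sub 8 for 7: 8^(8 + 1) + 5·8^5 + 5·8^4 + 5·8^3 + 5·8^2 + 5·8 + 4; = 134404972; G_6 = 134404972−1 = 134404971

7^(7 + 1) + 5·7^5 + 5·7^4 + 5·7^3 + 5·7^2 + 5·7 + 4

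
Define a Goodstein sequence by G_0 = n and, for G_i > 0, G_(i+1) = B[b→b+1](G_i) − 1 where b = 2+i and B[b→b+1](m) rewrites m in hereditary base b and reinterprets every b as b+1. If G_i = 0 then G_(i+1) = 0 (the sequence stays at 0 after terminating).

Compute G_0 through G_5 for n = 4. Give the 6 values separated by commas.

4, 26, 41, 60, 83, 109

[0] 4 ≡ 2^2 (base 2). Lift 3: 27. −1: 26.
[1] 26 ≡ 2·3^2 + 2·3 + 2 (base 3). Lift 4: 42. −1: 41.
[2] 41 ≡ 2·4^2 + 2·4 + 1 (base 4). Lift 5: 61. −1: 60.
[3] 60 ≡ 2·5^2 + 2·5 (base 5). Lift 6: 84. −1: 83.
[4] 83 ≡ 2·6^2 + 6 + 5 (base 6). Lift 7: 110. −1: 109.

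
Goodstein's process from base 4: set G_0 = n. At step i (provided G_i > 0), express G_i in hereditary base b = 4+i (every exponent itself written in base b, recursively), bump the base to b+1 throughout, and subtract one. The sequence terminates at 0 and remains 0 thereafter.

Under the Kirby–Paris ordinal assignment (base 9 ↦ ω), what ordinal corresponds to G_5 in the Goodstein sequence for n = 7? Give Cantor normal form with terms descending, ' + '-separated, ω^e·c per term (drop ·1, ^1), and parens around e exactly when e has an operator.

6

i=0: 7 = 4 + 3 (b=4); 4→5: 5 + 3 = 8; 8−1 = 7
i=1: 7 = 5 + 2 (b=5); 5→6: 6 + 2 = 8; 8−1 = 7
i=2: 7 = 6 + 1 (b=6); 6→7: 7 + 1 = 8; 8−1 = 7
i=3: 7 = 7 (b=7); 7→8: 8 = 8; 8−1 = 7
i=4: 7 = 7 (b=8); 8→9: 7 = 7; 7−1 = 6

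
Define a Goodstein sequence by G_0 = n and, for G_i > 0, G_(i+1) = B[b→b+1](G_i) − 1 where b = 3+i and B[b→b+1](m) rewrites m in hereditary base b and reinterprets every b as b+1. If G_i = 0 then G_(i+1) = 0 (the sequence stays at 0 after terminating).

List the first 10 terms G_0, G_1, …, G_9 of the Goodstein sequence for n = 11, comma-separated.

i=0: 11 = 3^2 + 2 (b=3); 3→4: 4^2 + 2 = 18; 18−1 = 17
i=1: 17 = 4^2 + 1 (b=4); 4→5: 5^2 + 1 = 26; 26−1 = 25
i=2: 25 = 5^2 (b=5); 5→6: 6^2 = 36; 36−1 = 35
i=3: 35 = 5·6 + 5 (b=6); 6→7: 5·7 + 5 = 40; 40−1 = 39
i=4: 39 = 5·7 + 4 (b=7); 7→8: 5·8 + 4 = 44; 44−1 = 43
i=5: 43 = 5·8 + 3 (b=8); 8→9: 5·9 + 3 = 48; 48−1 = 47
i=6: 47 = 5·9 + 2 (b=9); 9→10: 5·10 + 2 = 52; 52−1 = 51
i=7: 51 = 5·10 + 1 (b=10); 10→11: 5·11 + 1 = 56; 56−1 = 55
i=8: 55 = 5·11 (b=11); 11→12: 5·12 = 60; 60−1 = 59

11, 17, 25, 35, 39, 43, 47, 51, 55, 59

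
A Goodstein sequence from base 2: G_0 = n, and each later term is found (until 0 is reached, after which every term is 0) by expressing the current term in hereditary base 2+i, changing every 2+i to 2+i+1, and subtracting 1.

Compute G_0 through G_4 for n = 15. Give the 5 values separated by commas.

(0) 15|_2 = 2^(2 + 1) + 2^2 + 2 + 1 ↦ 3^(3 + 1) + 3^3 + 3 + 1|_3 = 112 ⇒ 111
(1) 111|_3 = 3^(3 + 1) + 3^3 + 3 ↦ 4^(4 + 1) + 4^4 + 4|_4 = 1284 ⇒ 1283
(2) 1283|_4 = 4^(4 + 1) + 4^4 + 3 ↦ 5^(5 + 1) + 5^5 + 3|_5 = 18753 ⇒ 18752
(3) 18752|_5 = 5^(5 + 1) + 5^5 + 2 ↦ 6^(6 + 1) + 6^6 + 2|_6 = 326594 ⇒ 326593

15, 111, 1283, 18752, 326593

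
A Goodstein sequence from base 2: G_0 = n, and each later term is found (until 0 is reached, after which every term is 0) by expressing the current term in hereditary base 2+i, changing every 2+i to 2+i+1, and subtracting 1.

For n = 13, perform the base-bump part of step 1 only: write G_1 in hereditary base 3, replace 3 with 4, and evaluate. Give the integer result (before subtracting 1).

1280

i=0: 13 = 2^(2 + 1) + 2^2 + 1 (b=2); 2→3: 3^(3 + 1) + 3^3 + 1 = 109; 109−1 = 108
i=1: 108 = 3^(3 + 1) + 3^3 (b=3); 3→4: 4^(4 + 1) + 4^4 = 1280; 1280−1 = 1279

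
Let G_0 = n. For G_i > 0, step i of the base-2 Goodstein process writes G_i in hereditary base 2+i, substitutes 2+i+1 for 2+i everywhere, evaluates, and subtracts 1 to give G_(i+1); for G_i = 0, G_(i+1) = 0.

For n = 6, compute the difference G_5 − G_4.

51384

G_0=6  [base 2] 2^2 + 2  →[2↦3]→  3^3 + 3 = 30  −1 ⇒ G_1=29
G_1=29  [base 3] 3^3 + 2  →[3↦4]→  4^4 + 2 = 258  −1 ⇒ G_2=257
G_2=257  [base 4] 4^4 + 1  →[4↦5]→  5^5 + 1 = 3126  −1 ⇒ G_3=3125
G_3=3125  [base 5] 5^5  →[5↦6]→  6^6 = 46656  −1 ⇒ G_4=46655
G_4=46655  [base 6] 5·6^5 + 5·6^4 + 5·6^3 + 5·6^2 + 5·6 + 5  →[6↦7]→  5·7^5 + 5·7^4 + 5·7^3 + 5·7^2 + 5·7 + 5 = 98040  −1 ⇒ G_5=98039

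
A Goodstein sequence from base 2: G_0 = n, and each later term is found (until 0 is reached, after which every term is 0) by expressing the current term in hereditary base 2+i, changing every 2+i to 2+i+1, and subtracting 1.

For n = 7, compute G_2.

259

[0] 7 ≡ 2^2 + 2 + 1 (base 2). Lift 3: 31. −1: 30.
[1] 30 ≡ 3^3 + 3 (base 3). Lift 4: 260. −1: 259.
[2] 259 ≡ 4^4 + 3 (base 4). Lift 5: 3128. −1: 3127.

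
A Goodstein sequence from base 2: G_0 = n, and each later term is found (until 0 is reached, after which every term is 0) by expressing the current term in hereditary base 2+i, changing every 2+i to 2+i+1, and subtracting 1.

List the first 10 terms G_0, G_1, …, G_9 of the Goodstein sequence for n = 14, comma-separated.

(0) 14|_2 = 2^(2 + 1) + 2^2 + 2 ↦ 3^(3 + 1) + 3^3 + 3|_3 = 111 ⇒ 110
(1) 110|_3 = 3^(3 + 1) + 3^3 + 2 ↦ 4^(4 + 1) + 4^4 + 2|_4 = 1282 ⇒ 1281
(2) 1281|_4 = 4^(4 + 1) + 4^4 + 1 ↦ 5^(5 + 1) + 5^5 + 1|_5 = 18751 ⇒ 18750
(3) 18750|_5 = 5^(5 + 1) + 5^5 ↦ 6^(6 + 1) + 6^6|_6 = 326592 ⇒ 326591
(4) 326591|_6 = 6^(6 + 1) + 5·6^5 + 5·6^4 + 5·6^3 + 5·6^2 + 5·6 + 5 ↦ 7^(7 + 1) + 5·7^5 + 5·7^4 + 5·7^3 + 5·7^2 + 5·7 + 5|_7 = 5862841 ⇒ 5862840
(5) 5862840|_7 = 7^(7 + 1) + 5·7^5 + 5·7^4 + 5·7^3 + 5·7^2 + 5·7 + 4 ↦ 8^(8 + 1) + 5·8^5 + 5·8^4 + 5·8^3 + 5·8^2 + 5·8 + 4|_8 = 134404972 ⇒ 134404971
(6) 134404971|_8 = 8^(8 + 1) + 5·8^5 + 5·8^4 + 5·8^3 + 5·8^2 + 5·8 + 3 ↦ 9^(9 + 1) + 5·9^5 + 5·9^4 + 5·9^3 + 5·9^2 + 5·9 + 3|_9 = 3487116549 ⇒ 3487116548
(7) 3487116548|_9 = 9^(9 + 1) + 5·9^5 + 5·9^4 + 5·9^3 + 5·9^2 + 5·9 + 2 ↦ 10^(10 + 1) + 5·10^5 + 5·10^4 + 5·10^3 + 5·10^2 + 5·10 + 2|_10 = 100000555552 ⇒ 100000555551
(8) 100000555551|_10 = 10^(10 + 1) + 5·10^5 + 5·10^4 + 5·10^3 + 5·10^2 + 5·10 + 1 ↦ 11^(11 + 1) + 5·11^5 + 5·11^4 + 5·11^3 + 5·11^2 + 5·11 + 1|_11 = 3138429262497 ⇒ 3138429262496

14, 110, 1281, 18750, 326591, 5862840, 134404971, 3487116548, 100000555551, 3138429262496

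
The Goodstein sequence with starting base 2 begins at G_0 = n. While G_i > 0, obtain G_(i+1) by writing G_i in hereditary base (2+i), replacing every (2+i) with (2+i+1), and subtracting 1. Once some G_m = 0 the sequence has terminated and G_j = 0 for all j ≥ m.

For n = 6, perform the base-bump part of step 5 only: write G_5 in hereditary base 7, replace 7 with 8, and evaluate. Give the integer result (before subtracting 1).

187244

step 0: 6 = 2^2 + 2; sub 3 for 2: 3^3 + 3; = 30; G_1 = 30−1 = 29
step 1: 29 = 3^3 + 2; sub 4 for 3: 4^4 + 2; = 258; G_2 = 258−1 = 257
step 2: 257 = 4^4 + 1; sub 5 for 4: 5^5 + 1; = 3126; G_3 = 3126−1 = 3125
step 3: 3125 = 5^5; sub 6 for 5: 6^6; = 46656; G_4 = 46656−1 = 46655
step 4: 46655 = 5·6^5 + 5·6^4 + 5·6^3 + 5·6^2 + 5·6 + 5; sub 7 for 6: 5·7^5 + 5·7^4 + 5·7^3 + 5·7^2 + 5·7 + 5; = 98040; G_5 = 98040−1 = 98039
step 5: 98039 = 5·7^5 + 5·7^4 + 5·7^3 + 5·7^2 + 5·7 + 4; sub 8 for 7: 5·8^5 + 5·8^4 + 5·8^3 + 5·8^2 + 5·8 + 4; = 187244; G_6 = 187244−1 = 187243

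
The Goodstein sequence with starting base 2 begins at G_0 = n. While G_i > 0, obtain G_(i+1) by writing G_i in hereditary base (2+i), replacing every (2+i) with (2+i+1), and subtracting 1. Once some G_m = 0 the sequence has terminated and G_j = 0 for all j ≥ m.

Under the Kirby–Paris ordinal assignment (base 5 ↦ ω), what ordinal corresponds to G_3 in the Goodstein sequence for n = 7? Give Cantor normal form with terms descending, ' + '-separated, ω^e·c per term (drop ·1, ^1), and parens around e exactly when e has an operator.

7 —HB2→ 2^2 + 2 + 1 —bump→ 3^3 + 3 + 1 = 31 —(−1)→ 30
30 —HB3→ 3^3 + 3 —bump→ 4^4 + 4 = 260 —(−1)→ 259
259 —HB4→ 4^4 + 3 —bump→ 5^5 + 3 = 3128 —(−1)→ 3127
3127 —HB5→ 5^5 + 2 —bump→ 6^6 + 2 = 46658 —(−1)→ 46657

ω^ω + 2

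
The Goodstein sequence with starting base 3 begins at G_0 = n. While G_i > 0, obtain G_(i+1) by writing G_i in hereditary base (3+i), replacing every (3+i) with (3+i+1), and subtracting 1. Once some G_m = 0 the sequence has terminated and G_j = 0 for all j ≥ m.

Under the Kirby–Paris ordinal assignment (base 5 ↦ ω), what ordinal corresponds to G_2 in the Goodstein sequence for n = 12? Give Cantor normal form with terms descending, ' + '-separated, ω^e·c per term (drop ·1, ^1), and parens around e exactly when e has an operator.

ω^2 + 2

[0] 12 ≡ 3^2 + 3 (base 3). Lift 4: 20. −1: 19.
[1] 19 ≡ 4^2 + 3 (base 4). Lift 5: 28. −1: 27.
[2] 27 ≡ 5^2 + 2 (base 5). Lift 6: 38. −1: 37.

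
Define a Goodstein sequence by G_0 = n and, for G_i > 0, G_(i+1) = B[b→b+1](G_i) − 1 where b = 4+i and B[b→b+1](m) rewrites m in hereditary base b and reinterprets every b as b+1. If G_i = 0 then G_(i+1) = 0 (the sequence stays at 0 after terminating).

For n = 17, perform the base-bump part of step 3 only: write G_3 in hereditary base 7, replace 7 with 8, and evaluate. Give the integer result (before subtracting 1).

[0] 17 ≡ 4^2 + 1 (base 4). Lift 5: 26. −1: 25.
[1] 25 ≡ 5^2 (base 5). Lift 6: 36. −1: 35.
[2] 35 ≡ 5·6 + 5 (base 6). Lift 7: 40. −1: 39.

44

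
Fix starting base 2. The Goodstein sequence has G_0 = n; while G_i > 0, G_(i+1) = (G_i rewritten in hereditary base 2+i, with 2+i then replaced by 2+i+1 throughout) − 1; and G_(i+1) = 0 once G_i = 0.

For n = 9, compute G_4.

step 0: 9 = 2^(2 + 1) + 1; sub 3 for 2: 3^(3 + 1) + 1; = 82; G_1 = 82−1 = 81
step 1: 81 = 3^(3 + 1); sub 4 for 3: 4^(4 + 1); = 1024; G_2 = 1024−1 = 1023
step 2: 1023 = 3·4^4 + 3·4^3 + 3·4^2 + 3·4 + 3; sub 5 for 4: 3·5^5 + 3·5^3 + 3·5^2 + 3·5 + 3; = 9843; G_3 = 9843−1 = 9842
step 3: 9842 = 3·5^5 + 3·5^3 + 3·5^2 + 3·5 + 2; sub 6 for 5: 3·6^6 + 3·6^3 + 3·6^2 + 3·6 + 2; = 140744; G_4 = 140744−1 = 140743
step 4: 140743 = 3·6^6 + 3·6^3 + 3·6^2 + 3·6 + 1; sub 7 for 6: 3·7^7 + 3·7^3 + 3·7^2 + 3·7 + 1; = 2471827; G_5 = 2471827−1 = 2471826

140743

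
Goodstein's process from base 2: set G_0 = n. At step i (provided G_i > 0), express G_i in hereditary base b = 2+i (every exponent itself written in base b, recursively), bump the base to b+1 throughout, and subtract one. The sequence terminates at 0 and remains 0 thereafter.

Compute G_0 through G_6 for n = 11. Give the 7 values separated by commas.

11, 84, 1027, 15627, 279937, 5764801, 134217727

[0] 11 ≡ 2^(2 + 1) + 2 + 1 (base 2). Lift 3: 85. −1: 84.
[1] 84 ≡ 3^(3 + 1) + 3 (base 3). Lift 4: 1028. −1: 1027.
[2] 1027 ≡ 4^(4 + 1) + 3 (base 4). Lift 5: 15628. −1: 15627.
[3] 15627 ≡ 5^(5 + 1) + 2 (base 5). Lift 6: 279938. −1: 279937.
[4] 279937 ≡ 6^(6 + 1) + 1 (base 6). Lift 7: 5764802. −1: 5764801.
[5] 5764801 ≡ 7^(7 + 1) (base 7). Lift 8: 134217728. −1: 134217727.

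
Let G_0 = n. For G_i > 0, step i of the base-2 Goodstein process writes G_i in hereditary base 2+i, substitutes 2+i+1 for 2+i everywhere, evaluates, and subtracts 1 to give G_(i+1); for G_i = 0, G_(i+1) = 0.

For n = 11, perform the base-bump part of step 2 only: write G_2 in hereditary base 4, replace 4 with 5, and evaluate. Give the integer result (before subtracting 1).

base 2: 11 = 2^(2 + 1) + 2 + 1; at 3: 3^(3 + 1) + 3 + 1 = 85; next = 84
base 3: 84 = 3^(3 + 1) + 3; at 4: 4^(4 + 1) + 4 = 1028; next = 1027

15628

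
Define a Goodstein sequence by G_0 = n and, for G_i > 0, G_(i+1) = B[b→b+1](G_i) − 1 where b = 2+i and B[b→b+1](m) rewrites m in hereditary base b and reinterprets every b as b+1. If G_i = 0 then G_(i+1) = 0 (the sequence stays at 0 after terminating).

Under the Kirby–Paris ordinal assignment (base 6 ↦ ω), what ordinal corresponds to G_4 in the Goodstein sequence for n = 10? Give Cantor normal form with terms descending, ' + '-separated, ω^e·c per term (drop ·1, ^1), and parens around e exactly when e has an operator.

base 2: 10 = 2^(2 + 1) + 2; at 3: 3^(3 + 1) + 3 = 84; next = 83
base 3: 83 = 3^(3 + 1) + 2; at 4: 4^(4 + 1) + 2 = 1026; next = 1025
base 4: 1025 = 4^(4 + 1) + 1; at 5: 5^(5 + 1) + 1 = 15626; next = 15625
base 5: 15625 = 5^(5 + 1); at 6: 6^(6 + 1) = 279936; next = 279935
base 6: 279935 = 5·6^6 + 5·6^5 + 5·6^4 + 5·6^3 + 5·6^2 + 5·6 + 5; at 7: 5·7^7 + 5·7^5 + 5·7^4 + 5·7^3 + 5·7^2 + 5·7 + 5 = 4215755; next = 4215754

ω^ω·5 + ω^5·5 + ω^4·5 + ω^3·5 + ω^2·5 + ω·5 + 5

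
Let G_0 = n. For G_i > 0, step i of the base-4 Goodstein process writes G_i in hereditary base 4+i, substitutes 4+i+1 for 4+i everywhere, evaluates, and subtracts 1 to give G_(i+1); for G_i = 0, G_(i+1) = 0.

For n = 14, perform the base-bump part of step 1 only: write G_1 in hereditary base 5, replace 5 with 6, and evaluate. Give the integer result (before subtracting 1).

19

base 4: 14 = 3·4 + 2; at 5: 3·5 + 2 = 17; next = 16
base 5: 16 = 3·5 + 1; at 6: 3·6 + 1 = 19; next = 18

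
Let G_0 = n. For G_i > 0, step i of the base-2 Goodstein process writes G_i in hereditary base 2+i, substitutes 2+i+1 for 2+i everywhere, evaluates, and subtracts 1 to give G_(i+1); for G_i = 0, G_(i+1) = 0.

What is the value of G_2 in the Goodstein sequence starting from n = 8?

base 2: 8 = 2^(2 + 1); at 3: 3^(3 + 1) = 81; next = 80
base 3: 80 = 2·3^3 + 2·3^2 + 2·3 + 2; at 4: 2·4^4 + 2·4^2 + 2·4 + 2 = 554; next = 553
base 4: 553 = 2·4^4 + 2·4^2 + 2·4 + 1; at 5: 2·5^5 + 2·5^2 + 2·5 + 1 = 6311; next = 6310

553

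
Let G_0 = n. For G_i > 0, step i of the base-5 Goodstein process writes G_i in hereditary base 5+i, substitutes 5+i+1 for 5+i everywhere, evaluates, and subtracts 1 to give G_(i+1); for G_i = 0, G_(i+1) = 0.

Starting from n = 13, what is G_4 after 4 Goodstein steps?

17

[0] 13 ≡ 2·5 + 3 (base 5). Lift 6: 15. −1: 14.
[1] 14 ≡ 2·6 + 2 (base 6). Lift 7: 16. −1: 15.
[2] 15 ≡ 2·7 + 1 (base 7). Lift 8: 17. −1: 16.
[3] 16 ≡ 2·8 (base 8). Lift 9: 18. −1: 17.
[4] 17 ≡ 9 + 8 (base 9). Lift 10: 18. −1: 17.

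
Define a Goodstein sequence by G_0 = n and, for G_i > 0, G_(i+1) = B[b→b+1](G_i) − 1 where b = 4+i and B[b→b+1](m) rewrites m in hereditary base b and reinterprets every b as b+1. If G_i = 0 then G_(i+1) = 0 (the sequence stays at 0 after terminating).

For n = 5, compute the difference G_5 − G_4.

base 4: 5 = 4 + 1; at 5: 5 + 1 = 6; next = 5
base 5: 5 = 5; at 6: 6 = 6; next = 5
base 6: 5 = 5; at 7: 5 = 5; next = 4
base 7: 4 = 4; at 8: 4 = 4; next = 3
base 8: 3 = 3; at 9: 3 = 3; next = 2

-1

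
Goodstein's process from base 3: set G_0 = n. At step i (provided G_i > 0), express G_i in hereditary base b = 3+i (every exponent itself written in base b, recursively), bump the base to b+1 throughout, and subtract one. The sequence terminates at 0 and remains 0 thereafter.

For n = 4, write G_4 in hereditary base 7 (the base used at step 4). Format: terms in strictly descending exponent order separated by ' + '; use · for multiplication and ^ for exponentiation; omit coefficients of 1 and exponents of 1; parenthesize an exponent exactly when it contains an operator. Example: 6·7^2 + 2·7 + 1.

G_0 = 4. HB_3(4) = 3 + 1. Bump = 5. G_1 = 4.
G_1 = 4. HB_4(4) = 4. Bump = 5. G_2 = 4.
G_2 = 4. HB_5(4) = 4. Bump = 4. G_3 = 3.
G_3 = 3. HB_6(3) = 3. Bump = 3. G_4 = 2.

2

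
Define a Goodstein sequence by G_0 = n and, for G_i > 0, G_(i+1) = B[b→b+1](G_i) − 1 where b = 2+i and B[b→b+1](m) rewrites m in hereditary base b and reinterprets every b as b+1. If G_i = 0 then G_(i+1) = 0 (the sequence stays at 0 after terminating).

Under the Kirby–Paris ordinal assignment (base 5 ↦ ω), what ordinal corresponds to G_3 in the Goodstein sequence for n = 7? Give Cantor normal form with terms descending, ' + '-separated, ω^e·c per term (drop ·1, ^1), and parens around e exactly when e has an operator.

G_0=7  [base 2] 2^2 + 2 + 1  →[2↦3]→  3^3 + 3 + 1 = 31  −1 ⇒ G_1=30
G_1=30  [base 3] 3^3 + 3  →[3↦4]→  4^4 + 4 = 260  −1 ⇒ G_2=259
G_2=259  [base 4] 4^4 + 3  →[4↦5]→  5^5 + 3 = 3128  −1 ⇒ G_3=3127
G_3=3127  [base 5] 5^5 + 2  →[5↦6]→  6^6 + 2 = 46658  −1 ⇒ G_4=46657

ω^ω + 2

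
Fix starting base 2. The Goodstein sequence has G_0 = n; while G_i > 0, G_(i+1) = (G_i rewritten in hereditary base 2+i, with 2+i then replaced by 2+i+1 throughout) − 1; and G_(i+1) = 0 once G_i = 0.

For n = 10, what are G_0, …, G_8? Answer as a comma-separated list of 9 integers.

10, 83, 1025, 15625, 279935, 4215754, 84073323, 1937434592, 50000555551

G_0 = 10. HB_2(10) = 2^(2 + 1) + 2. Bump = 84. G_1 = 83.
G_1 = 83. HB_3(83) = 3^(3 + 1) + 2. Bump = 1026. G_2 = 1025.
G_2 = 1025. HB_4(1025) = 4^(4 + 1) + 1. Bump = 15626. G_3 = 15625.
G_3 = 15625. HB_5(15625) = 5^(5 + 1). Bump = 279936. G_4 = 279935.
G_4 = 279935. HB_6(279935) = 5·6^6 + 5·6^5 + 5·6^4 + 5·6^3 + 5·6^2 + 5·6 + 5. Bump = 4215755. G_5 = 4215754.
G_5 = 4215754. HB_7(4215754) = 5·7^7 + 5·7^5 + 5·7^4 + 5·7^3 + 5·7^2 + 5·7 + 4. Bump = 84073324. G_6 = 84073323.
G_6 = 84073323. HB_8(84073323) = 5·8^8 + 5·8^5 + 5·8^4 + 5·8^3 + 5·8^2 + 5·8 + 3. Bump = 1937434593. G_7 = 1937434592.
G_7 = 1937434592. HB_9(1937434592) = 5·9^9 + 5·9^5 + 5·9^4 + 5·9^3 + 5·9^2 + 5·9 + 2. Bump = 50000555552. G_8 = 50000555551.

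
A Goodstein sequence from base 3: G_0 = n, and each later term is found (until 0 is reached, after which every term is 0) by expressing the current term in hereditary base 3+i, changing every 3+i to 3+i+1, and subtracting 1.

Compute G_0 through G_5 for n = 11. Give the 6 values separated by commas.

i=0: 11 = 3^2 + 2 (b=3); 3→4: 4^2 + 2 = 18; 18−1 = 17
i=1: 17 = 4^2 + 1 (b=4); 4→5: 5^2 + 1 = 26; 26−1 = 25
i=2: 25 = 5^2 (b=5); 5→6: 6^2 = 36; 36−1 = 35
i=3: 35 = 5·6 + 5 (b=6); 6→7: 5·7 + 5 = 40; 40−1 = 39
i=4: 39 = 5·7 + 4 (b=7); 7→8: 5·8 + 4 = 44; 44−1 = 43

11, 17, 25, 35, 39, 43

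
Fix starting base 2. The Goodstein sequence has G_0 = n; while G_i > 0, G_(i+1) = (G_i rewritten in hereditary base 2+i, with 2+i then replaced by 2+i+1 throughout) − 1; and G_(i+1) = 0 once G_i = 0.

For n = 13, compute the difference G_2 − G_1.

1171

[0] 13 ≡ 2^(2 + 1) + 2^2 + 1 (base 2). Lift 3: 109. −1: 108.
[1] 108 ≡ 3^(3 + 1) + 3^3 (base 3). Lift 4: 1280. −1: 1279.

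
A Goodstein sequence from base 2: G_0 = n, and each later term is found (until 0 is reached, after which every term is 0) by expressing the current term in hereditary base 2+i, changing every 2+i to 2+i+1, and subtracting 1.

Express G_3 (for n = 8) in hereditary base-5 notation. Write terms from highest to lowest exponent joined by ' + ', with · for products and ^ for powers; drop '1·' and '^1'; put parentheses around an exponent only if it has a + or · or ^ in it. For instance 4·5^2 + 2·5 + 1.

2·5^5 + 2·5^2 + 2·5

step 0: 8 = 2^(2 + 1); sub 3 for 2: 3^(3 + 1); = 81; G_1 = 81−1 = 80
step 1: 80 = 2·3^3 + 2·3^2 + 2·3 + 2; sub 4 for 3: 2·4^4 + 2·4^2 + 2·4 + 2; = 554; G_2 = 554−1 = 553
step 2: 553 = 2·4^4 + 2·4^2 + 2·4 + 1; sub 5 for 4: 2·5^5 + 2·5^2 + 2·5 + 1; = 6311; G_3 = 6311−1 = 6310
step 3: 6310 = 2·5^5 + 2·5^2 + 2·5; sub 6 for 5: 2·6^6 + 2·6^2 + 2·6; = 93396; G_4 = 93396−1 = 93395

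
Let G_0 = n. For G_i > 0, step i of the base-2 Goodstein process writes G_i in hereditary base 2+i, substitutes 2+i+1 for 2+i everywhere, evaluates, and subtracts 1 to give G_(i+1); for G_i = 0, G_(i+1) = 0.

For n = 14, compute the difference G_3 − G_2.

G_0=14  [base 2] 2^(2 + 1) + 2^2 + 2  →[2↦3]→  3^(3 + 1) + 3^3 + 3 = 111  −1 ⇒ G_1=110
G_1=110  [base 3] 3^(3 + 1) + 3^3 + 2  →[3↦4]→  4^(4 + 1) + 4^4 + 2 = 1282  −1 ⇒ G_2=1281
G_2=1281  [base 4] 4^(4 + 1) + 4^4 + 1  →[4↦5]→  5^(5 + 1) + 5^5 + 1 = 18751  −1 ⇒ G_3=18750

17469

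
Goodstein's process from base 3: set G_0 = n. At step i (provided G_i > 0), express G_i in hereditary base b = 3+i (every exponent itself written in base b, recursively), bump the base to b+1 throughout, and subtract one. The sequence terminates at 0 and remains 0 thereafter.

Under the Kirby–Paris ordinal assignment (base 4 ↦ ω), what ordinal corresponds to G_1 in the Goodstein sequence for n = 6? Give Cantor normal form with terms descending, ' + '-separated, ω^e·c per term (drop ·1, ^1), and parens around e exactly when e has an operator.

ω + 3

G_0 = 6. HB_3(6) = 2·3. Bump = 8. G_1 = 7.
G_1 = 7. HB_4(7) = 4 + 3. Bump = 8. G_2 = 7.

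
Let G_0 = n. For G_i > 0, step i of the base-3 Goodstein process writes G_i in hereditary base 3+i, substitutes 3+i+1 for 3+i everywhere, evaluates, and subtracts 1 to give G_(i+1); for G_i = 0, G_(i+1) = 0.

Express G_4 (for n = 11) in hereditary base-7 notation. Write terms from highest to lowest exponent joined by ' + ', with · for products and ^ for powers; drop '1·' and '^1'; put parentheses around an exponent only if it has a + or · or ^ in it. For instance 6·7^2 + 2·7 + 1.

5·7 + 4

(0) 11|_3 = 3^2 + 2 ↦ 4^2 + 2|_4 = 18 ⇒ 17
(1) 17|_4 = 4^2 + 1 ↦ 5^2 + 1|_5 = 26 ⇒ 25
(2) 25|_5 = 5^2 ↦ 6^2|_6 = 36 ⇒ 35
(3) 35|_6 = 5·6 + 5 ↦ 5·7 + 5|_7 = 40 ⇒ 39
(4) 39|_7 = 5·7 + 4 ↦ 5·8 + 4|_8 = 44 ⇒ 43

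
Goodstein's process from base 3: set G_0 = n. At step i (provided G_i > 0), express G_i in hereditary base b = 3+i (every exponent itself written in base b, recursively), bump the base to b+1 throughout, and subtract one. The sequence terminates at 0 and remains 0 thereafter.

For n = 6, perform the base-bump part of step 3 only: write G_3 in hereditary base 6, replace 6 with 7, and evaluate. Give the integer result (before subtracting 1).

8

i=0: 6 = 2·3 (b=3); 3→4: 2·4 = 8; 8−1 = 7
i=1: 7 = 4 + 3 (b=4); 4→5: 5 + 3 = 8; 8−1 = 7
i=2: 7 = 5 + 2 (b=5); 5→6: 6 + 2 = 8; 8−1 = 7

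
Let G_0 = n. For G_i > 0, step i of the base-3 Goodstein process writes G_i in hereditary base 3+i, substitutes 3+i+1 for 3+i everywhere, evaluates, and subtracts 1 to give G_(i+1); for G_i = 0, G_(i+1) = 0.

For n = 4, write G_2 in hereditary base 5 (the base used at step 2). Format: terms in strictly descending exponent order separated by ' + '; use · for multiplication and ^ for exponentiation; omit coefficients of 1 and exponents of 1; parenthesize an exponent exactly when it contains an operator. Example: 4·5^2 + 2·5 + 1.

G_0=4  [base 3] 3 + 1  →[3↦4]→  4 + 1 = 5  −1 ⇒ G_1=4
G_1=4  [base 4] 4  →[4↦5]→  5 = 5  −1 ⇒ G_2=4

4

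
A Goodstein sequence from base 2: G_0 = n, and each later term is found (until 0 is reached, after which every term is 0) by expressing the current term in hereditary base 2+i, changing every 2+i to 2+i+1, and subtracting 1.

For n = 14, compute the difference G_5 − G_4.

base 2: 14 = 2^(2 + 1) + 2^2 + 2; at 3: 3^(3 + 1) + 3^3 + 3 = 111; next = 110
base 3: 110 = 3^(3 + 1) + 3^3 + 2; at 4: 4^(4 + 1) + 4^4 + 2 = 1282; next = 1281
base 4: 1281 = 4^(4 + 1) + 4^4 + 1; at 5: 5^(5 + 1) + 5^5 + 1 = 18751; next = 18750
base 5: 18750 = 5^(5 + 1) + 5^5; at 6: 6^(6 + 1) + 6^6 = 326592; next = 326591
base 6: 326591 = 6^(6 + 1) + 5·6^5 + 5·6^4 + 5·6^3 + 5·6^2 + 5·6 + 5; at 7: 7^(7 + 1) + 5·7^5 + 5·7^4 + 5·7^3 + 5·7^2 + 5·7 + 5 = 5862841; next = 5862840

5536249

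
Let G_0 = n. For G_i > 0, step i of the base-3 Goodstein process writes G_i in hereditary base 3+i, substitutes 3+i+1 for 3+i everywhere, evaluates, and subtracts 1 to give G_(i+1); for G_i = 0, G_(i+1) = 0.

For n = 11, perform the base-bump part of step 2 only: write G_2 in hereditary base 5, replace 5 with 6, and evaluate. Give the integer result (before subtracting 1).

36

i=0: 11 = 3^2 + 2 (b=3); 3→4: 4^2 + 2 = 18; 18−1 = 17
i=1: 17 = 4^2 + 1 (b=4); 4→5: 5^2 + 1 = 26; 26−1 = 25
i=2: 25 = 5^2 (b=5); 5→6: 6^2 = 36; 36−1 = 35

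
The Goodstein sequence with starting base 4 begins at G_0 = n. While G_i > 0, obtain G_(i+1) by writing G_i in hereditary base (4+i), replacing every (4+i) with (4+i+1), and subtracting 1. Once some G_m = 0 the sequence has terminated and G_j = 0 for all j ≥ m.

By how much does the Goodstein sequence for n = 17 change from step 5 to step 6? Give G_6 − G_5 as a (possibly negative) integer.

[0] 17 ≡ 4^2 + 1 (base 4). Lift 5: 26. −1: 25.
[1] 25 ≡ 5^2 (base 5). Lift 6: 36. −1: 35.
[2] 35 ≡ 5·6 + 5 (base 6). Lift 7: 40. −1: 39.
[3] 39 ≡ 5·7 + 4 (base 7). Lift 8: 44. −1: 43.
[4] 43 ≡ 5·8 + 3 (base 8). Lift 9: 48. −1: 47.
[5] 47 ≡ 5·9 + 2 (base 9). Lift 10: 52. −1: 51.

4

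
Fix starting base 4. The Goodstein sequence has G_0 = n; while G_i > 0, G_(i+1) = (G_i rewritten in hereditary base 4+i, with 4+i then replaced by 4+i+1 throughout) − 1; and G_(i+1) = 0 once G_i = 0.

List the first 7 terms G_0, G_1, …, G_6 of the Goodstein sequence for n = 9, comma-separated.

i=0: 9 = 2·4 + 1 (b=4); 4→5: 2·5 + 1 = 11; 11−1 = 10
i=1: 10 = 2·5 (b=5); 5→6: 2·6 = 12; 12−1 = 11
i=2: 11 = 6 + 5 (b=6); 6→7: 7 + 5 = 12; 12−1 = 11
i=3: 11 = 7 + 4 (b=7); 7→8: 8 + 4 = 12; 12−1 = 11
i=4: 11 = 8 + 3 (b=8); 8→9: 9 + 3 = 12; 12−1 = 11
i=5: 11 = 9 + 2 (b=9); 9→10: 10 + 2 = 12; 12−1 = 11

9, 10, 11, 11, 11, 11, 11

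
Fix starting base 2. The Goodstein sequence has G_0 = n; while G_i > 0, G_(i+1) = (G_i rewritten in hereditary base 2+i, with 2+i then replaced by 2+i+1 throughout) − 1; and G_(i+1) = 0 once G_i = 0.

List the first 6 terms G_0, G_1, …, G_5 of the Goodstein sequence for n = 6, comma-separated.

[0] 6 ≡ 2^2 + 2 (base 2). Lift 3: 30. −1: 29.
[1] 29 ≡ 3^3 + 2 (base 3). Lift 4: 258. −1: 257.
[2] 257 ≡ 4^4 + 1 (base 4). Lift 5: 3126. −1: 3125.
[3] 3125 ≡ 5^5 (base 5). Lift 6: 46656. −1: 46655.
[4] 46655 ≡ 5·6^5 + 5·6^4 + 5·6^3 + 5·6^2 + 5·6 + 5 (base 6). Lift 7: 98040. −1: 98039.

6, 29, 257, 3125, 46655, 98039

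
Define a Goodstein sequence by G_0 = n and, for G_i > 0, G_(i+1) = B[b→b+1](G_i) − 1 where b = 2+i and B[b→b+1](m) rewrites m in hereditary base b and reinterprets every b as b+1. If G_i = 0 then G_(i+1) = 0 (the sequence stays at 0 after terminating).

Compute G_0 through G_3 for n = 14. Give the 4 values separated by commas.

G_0 = 14. HB_2(14) = 2^(2 + 1) + 2^2 + 2. Bump = 111. G_1 = 110.
G_1 = 110. HB_3(110) = 3^(3 + 1) + 3^3 + 2. Bump = 1282. G_2 = 1281.
G_2 = 1281. HB_4(1281) = 4^(4 + 1) + 4^4 + 1. Bump = 18751. G_3 = 18750.

14, 110, 1281, 18750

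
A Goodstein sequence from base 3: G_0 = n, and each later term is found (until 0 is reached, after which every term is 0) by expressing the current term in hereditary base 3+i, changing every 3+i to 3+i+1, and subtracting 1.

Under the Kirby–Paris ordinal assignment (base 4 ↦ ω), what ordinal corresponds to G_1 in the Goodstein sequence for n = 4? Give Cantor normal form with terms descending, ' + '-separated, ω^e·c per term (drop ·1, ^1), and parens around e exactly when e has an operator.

ω

(0) 4|_3 = 3 + 1 ↦ 4 + 1|_4 = 5 ⇒ 4
(1) 4|_4 = 4 ↦ 5|_5 = 5 ⇒ 4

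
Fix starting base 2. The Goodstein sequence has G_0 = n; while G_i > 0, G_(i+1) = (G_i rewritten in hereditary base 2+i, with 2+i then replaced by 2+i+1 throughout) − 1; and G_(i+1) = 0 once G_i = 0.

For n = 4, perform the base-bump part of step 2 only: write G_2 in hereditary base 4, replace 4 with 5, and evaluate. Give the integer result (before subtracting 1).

61

step 0: 4 = 2^2; sub 3 for 2: 3^3; = 27; G_1 = 27−1 = 26
step 1: 26 = 2·3^2 + 2·3 + 2; sub 4 for 3: 2·4^2 + 2·4 + 2; = 42; G_2 = 42−1 = 41
step 2: 41 = 2·4^2 + 2·4 + 1; sub 5 for 4: 2·5^2 + 2·5 + 1; = 61; G_3 = 61−1 = 60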